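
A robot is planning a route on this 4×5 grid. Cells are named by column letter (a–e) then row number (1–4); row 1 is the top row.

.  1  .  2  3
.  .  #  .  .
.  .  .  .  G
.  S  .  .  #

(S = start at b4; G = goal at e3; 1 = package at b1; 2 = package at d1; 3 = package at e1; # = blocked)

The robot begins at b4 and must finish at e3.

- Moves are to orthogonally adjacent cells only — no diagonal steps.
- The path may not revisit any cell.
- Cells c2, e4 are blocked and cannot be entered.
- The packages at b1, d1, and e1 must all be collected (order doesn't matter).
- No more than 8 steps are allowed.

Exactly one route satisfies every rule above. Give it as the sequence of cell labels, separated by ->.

The 8-move cap with required stops at b1, d1, e1 leaves no slack for detours.
Route from b4: 3× up (reaching b1), 3× right (reaching e1), 2× down (reaching e3) — 8 moves in all.
Check: all required cells visited; 8 ≤ 8 moves.

b4 -> b3 -> b2 -> b1 -> c1 -> d1 -> e1 -> e2 -> e3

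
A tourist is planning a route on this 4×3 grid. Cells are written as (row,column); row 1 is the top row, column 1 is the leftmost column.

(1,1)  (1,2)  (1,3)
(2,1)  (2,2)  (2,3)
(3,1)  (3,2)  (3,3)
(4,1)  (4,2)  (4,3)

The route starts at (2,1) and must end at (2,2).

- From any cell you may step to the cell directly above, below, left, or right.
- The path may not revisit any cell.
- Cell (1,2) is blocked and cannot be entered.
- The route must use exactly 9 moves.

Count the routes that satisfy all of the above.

0

Need simple routes of exactly 9 moves from (2,1) to (2,2) (Manhattan distance 1, so 4 moves are spent on a detour and 4 undoing it).
No route satisfies every constraint, so the count is 0.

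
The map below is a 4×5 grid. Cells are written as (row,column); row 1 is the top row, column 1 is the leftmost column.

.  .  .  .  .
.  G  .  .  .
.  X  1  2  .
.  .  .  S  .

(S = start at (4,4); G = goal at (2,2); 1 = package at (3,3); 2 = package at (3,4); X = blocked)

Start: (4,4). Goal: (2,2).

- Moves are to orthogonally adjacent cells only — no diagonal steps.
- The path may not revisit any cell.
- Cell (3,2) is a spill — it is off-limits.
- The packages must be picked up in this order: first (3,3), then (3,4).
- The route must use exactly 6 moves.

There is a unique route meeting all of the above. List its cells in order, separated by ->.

(4,4) -> (4,3) -> (3,3) -> (3,4) -> (2,4) -> (2,3) -> (2,2)

The waypoints must appear in the order (3,3), (3,4), with no cell reused.
Route from (4,4): left 1 to (4,3), up 1 to (3,3), right 1 to (3,4), up 1 to (2,4), left 2 to (2,2) — 6 moves in all.
Check: order respected (1 at step 2, 2 at step 3); 6 moves as required.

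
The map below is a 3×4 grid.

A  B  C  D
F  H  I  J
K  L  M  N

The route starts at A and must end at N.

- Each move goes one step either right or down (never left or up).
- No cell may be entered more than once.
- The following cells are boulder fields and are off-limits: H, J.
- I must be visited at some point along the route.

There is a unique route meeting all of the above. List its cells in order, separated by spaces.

A B C I M N

Moves only go right or down, so the column and row indices never decrease.
Route from A: right 2 to C, down 2 to M, right 1 to N — 5 moves in all.
Check: all required cells visited.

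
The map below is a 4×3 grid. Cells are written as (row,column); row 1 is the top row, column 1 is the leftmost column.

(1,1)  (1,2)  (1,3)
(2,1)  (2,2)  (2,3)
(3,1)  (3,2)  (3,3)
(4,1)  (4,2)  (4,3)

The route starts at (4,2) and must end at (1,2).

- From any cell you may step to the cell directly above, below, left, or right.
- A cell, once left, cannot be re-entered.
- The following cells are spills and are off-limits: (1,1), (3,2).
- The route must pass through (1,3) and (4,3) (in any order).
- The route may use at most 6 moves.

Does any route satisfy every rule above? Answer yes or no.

One route that works: (4,2) → (4,3) → (3,3) → (2,3) → (1,3) → (1,2).

yes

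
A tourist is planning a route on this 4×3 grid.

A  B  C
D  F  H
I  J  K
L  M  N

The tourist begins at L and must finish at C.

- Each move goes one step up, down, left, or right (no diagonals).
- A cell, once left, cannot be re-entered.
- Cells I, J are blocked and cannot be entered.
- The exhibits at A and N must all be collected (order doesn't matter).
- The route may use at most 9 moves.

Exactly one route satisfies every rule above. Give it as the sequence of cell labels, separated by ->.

L -> M -> N -> K -> H -> F -> D -> A -> B -> C

The 9-move cap with required stops at A, N leaves no slack for detours.
Route from L: right 2 to N, up 2 to H, left 2 to D, up 1 to A, right 2 to C — 9 moves in all.
Check: all required cells visited; 9 ≤ 9 moves.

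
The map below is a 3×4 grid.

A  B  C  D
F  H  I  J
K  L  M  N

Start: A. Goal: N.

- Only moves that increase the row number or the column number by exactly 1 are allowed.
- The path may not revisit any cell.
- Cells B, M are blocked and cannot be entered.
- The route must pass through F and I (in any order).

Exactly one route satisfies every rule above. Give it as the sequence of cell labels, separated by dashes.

A - F - H - I - J - N

Moves only go right or down, so the column and row indices never decrease.
Route from A: down 1 to F, right 3 to J, down 1 to N — 5 moves in all.
Check: all required cells visited.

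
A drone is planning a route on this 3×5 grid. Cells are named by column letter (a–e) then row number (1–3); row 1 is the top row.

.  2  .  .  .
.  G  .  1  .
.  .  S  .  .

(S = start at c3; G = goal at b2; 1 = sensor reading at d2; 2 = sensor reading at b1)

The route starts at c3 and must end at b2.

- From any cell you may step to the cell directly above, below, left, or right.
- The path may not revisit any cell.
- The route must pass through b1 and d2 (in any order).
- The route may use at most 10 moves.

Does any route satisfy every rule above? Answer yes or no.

yes

One route that works: c3 → c2 → d2 → d1 → c1 → b1 → b2.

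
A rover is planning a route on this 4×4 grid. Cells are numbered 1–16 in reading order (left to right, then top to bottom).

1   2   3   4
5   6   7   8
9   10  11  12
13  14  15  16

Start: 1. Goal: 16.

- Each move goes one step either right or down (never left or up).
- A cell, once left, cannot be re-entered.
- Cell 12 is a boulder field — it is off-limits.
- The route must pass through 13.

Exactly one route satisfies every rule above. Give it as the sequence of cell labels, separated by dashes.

1 - 5 - 9 - 13 - 14 - 15 - 16

Moves only go right or down, so the column and row indices never decrease.
Route from 1: 3× down (reaching 13), 3× right (reaching 16) — 6 moves in all.
Check: all required cells visited.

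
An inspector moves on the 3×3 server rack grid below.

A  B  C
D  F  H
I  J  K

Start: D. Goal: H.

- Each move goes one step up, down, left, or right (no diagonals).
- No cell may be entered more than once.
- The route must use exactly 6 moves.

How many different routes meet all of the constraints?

Need simple routes of exactly 6 moves from D to H (Manhattan distance 2, so 2 moves are spent on a detour and 2 undoing it).
Enumerating: D A B F J K H | D I J F B C H.
That gives 2 routes.

2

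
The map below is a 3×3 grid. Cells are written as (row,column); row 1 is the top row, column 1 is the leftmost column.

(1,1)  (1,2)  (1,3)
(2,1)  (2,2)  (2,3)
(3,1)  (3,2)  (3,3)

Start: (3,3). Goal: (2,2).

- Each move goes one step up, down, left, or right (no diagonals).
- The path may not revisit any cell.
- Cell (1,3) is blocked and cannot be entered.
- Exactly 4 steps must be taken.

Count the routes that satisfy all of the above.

1

Need simple routes of exactly 4 moves from (3,3) to (2,2) (Manhattan distance 2, so 1 moves are spent on a detour and 1 undoing it).
Enumerating: (3,3) (3,2) (3,1) (2,1) (2,2).
That gives 1 route.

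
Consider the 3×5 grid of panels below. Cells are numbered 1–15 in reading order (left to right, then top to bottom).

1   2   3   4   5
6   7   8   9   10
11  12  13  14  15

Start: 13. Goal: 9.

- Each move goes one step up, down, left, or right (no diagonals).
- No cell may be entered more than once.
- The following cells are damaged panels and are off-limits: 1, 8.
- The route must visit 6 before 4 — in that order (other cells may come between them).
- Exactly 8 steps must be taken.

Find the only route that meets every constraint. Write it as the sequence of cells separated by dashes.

The waypoints must appear in the order 6, 4, with no cell reused.
Route from 13: 2× left (reaching 11), up to 6, right to 7, up to 2, 2× right (reaching 4), down to 9 — 8 moves in all.
Check: order respected (6 at step 3, 4 at step 7); 8 moves as required.

13 - 12 - 11 - 6 - 7 - 2 - 3 - 4 - 9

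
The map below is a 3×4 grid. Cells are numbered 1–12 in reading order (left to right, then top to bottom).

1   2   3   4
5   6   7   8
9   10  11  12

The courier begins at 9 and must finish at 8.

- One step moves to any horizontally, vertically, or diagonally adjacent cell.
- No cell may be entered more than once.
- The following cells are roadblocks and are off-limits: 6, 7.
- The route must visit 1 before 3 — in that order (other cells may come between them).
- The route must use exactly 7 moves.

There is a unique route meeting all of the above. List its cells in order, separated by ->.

The waypoints must appear in the order 1, 3, with no cell reused.
Route from 9: right to 10, up-left to 5, up to 1, 3× right (reaching 4), down to 8 — 7 moves in all.
Check: order respected (1 at step 3, 3 at step 5); 7 moves as required.

9 -> 10 -> 5 -> 1 -> 2 -> 3 -> 4 -> 8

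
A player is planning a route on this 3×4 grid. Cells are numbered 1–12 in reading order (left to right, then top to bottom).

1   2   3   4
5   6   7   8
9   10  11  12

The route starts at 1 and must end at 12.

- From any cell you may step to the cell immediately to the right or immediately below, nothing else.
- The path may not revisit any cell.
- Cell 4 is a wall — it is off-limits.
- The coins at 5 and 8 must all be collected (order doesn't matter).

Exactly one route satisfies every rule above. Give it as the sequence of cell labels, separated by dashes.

Moves only go right or down, so the column and row indices never decrease.
Route from 1: down to 5, 3× right (reaching 8), down to 12 — 5 moves in all.
Check: all required cells visited.

1 - 5 - 6 - 7 - 8 - 12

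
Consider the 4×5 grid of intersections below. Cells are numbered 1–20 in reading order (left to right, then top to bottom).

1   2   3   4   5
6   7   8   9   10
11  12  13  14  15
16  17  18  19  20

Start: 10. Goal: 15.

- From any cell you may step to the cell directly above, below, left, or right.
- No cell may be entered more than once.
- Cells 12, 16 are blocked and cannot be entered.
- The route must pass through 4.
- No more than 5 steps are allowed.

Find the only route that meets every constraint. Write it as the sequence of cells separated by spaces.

The budget equals the shortest possible length, so every move has to be on a shortest route through the required cells.
Route from 10: up 1 to 5, left 1 to 4, down 2 to 14, right 1 to 15 — 5 moves in all.
Check: all required cells visited; 5 ≤ 5 moves.

10 5 4 9 14 15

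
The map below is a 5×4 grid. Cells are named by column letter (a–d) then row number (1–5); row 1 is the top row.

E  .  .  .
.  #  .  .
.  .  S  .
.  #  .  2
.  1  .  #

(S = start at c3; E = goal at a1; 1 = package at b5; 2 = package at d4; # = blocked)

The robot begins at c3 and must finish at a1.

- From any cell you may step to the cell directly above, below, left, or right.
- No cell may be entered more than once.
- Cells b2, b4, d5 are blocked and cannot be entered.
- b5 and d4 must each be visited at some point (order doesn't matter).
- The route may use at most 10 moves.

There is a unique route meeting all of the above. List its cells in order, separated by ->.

The 10-move cap with required stops at b5, d4 leaves no slack for detours.
Route from c3: right 1 to d3, down 1 to d4, left 1 to c4, down 1 to c5, left 2 to a5, up 4 to a1 — 10 moves in all.
Check: all required cells visited; 10 ≤ 10 moves.

c3 -> d3 -> d4 -> c4 -> c5 -> b5 -> a5 -> a4 -> a3 -> a2 -> a1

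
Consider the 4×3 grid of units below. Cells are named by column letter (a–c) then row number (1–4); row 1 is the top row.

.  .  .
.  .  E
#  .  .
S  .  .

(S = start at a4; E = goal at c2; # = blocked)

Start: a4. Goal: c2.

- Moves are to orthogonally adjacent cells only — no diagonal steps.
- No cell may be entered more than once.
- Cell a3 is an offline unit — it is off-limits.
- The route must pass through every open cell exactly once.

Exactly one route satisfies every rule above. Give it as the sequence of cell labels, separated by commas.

a4, b4, c4, c3, b3, b2, a2, a1, b1, c1, c2

Need to visit all 11 open cells exactly once, starting at a4 and ending at c2.
Cell c4 has only two open neighbours (c3 and b4), so the path must pass straight through it: one of those is the cell it's entered from and the other is where it exits.
Route from a4: 2× right (reaching c4), up to c3, left to b3, up to b2, left to a2, up to a1, 2× right (reaching c1), down to c2 — 10 moves in all.
Check: all 11 open cells covered.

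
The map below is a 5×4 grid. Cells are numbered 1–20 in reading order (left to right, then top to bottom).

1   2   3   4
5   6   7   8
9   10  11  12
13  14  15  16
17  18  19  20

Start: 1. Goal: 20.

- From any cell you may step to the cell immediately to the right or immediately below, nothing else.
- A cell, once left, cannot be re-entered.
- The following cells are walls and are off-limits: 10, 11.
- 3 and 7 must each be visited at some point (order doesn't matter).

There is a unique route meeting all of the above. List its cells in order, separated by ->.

Moves only go right or down, so the column and row indices never decrease.
Route from 1: right 2 to 3, down 1 to 7, right 1 to 8, down 3 to 20 — 7 moves in all.
Check: all required cells visited.

1 -> 2 -> 3 -> 7 -> 8 -> 12 -> 16 -> 20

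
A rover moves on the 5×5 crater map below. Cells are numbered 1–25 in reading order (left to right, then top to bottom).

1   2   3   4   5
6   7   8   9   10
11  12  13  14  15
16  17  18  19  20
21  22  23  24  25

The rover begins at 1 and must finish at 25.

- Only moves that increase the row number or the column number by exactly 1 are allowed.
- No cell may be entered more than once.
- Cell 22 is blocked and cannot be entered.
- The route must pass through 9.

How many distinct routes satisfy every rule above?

A right/down-only route from 1 to 25 makes exactly 4 down-moves and 4 right-moves in some order.
With no other constraints that would be C(8,4) = 70 routes.
Split at 9 and multiply the segment counts (each segment already excludes blocked cells): 1→9: 4; 9→25: 4; product = 16.
That gives 16 routes.

16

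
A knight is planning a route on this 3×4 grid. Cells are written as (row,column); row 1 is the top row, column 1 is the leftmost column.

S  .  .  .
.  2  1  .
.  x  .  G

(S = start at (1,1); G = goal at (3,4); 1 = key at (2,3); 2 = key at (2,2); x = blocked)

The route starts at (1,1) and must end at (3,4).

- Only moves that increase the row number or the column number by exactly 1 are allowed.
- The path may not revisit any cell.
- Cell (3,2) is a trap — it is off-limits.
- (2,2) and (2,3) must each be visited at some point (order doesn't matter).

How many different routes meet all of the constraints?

4

A right/down-only route from (1,1) to (3,4) makes exactly 2 down-moves and 3 right-moves in some order.
With no other constraints that would be C(5,2) = 10 routes.
A monotone route can only reach the required cells in the order (2,2), (2,3), so split there and multiply the segment counts (each segment already excludes blocked cells): (1,1)→(2,2): 2; (2,2)→(2,3): 1; (2,3)→(3,4): 2; product = 4.
That gives 4 routes.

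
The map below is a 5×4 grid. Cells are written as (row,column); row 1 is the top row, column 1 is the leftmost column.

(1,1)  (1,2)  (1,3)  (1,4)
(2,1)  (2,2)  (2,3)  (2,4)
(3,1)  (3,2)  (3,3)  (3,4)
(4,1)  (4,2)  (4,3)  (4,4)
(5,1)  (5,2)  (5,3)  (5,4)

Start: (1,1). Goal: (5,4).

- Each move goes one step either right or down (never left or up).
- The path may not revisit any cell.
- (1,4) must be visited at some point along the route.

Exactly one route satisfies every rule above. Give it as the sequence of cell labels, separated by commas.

(1,1), (1,2), (1,3), (1,4), (2,4), (3,4), (4,4), (5,4)

Moves only go right or down, so the column and row indices never decrease.
Route from (1,1): right 3 to (1,4), down 4 to (5,4) — 7 moves in all.
Check: all required cells visited.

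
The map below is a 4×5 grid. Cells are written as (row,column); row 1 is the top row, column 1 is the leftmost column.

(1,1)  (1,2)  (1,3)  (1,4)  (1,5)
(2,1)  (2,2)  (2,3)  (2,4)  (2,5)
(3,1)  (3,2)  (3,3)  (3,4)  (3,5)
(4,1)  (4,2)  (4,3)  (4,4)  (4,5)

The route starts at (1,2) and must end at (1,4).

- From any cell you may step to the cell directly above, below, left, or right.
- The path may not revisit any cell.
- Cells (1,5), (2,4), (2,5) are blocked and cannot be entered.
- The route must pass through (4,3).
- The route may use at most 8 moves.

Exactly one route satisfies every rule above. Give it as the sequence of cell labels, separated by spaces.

The budget equals the shortest possible length, so every move has to be on a shortest route through the required cells.
Route from (1,2): down 3 to (4,2), right 1 to (4,3), up 3 to (1,3), right 1 to (1,4) — 8 moves in all.
Check: all required cells visited; 8 ≤ 8 moves.

(1,2) (2,2) (3,2) (4,2) (4,3) (3,3) (2,3) (1,3) (1,4)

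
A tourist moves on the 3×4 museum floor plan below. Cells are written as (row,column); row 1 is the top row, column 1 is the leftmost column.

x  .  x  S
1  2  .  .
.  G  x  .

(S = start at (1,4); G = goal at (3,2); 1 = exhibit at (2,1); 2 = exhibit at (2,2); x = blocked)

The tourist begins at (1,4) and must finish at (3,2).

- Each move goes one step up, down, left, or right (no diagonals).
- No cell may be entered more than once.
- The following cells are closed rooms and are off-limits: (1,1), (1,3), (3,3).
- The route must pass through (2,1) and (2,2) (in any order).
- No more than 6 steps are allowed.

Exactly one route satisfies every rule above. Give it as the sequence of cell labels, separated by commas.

The 6-move cap with required stops at (2,1), (2,2) leaves no slack for detours.
Route from (1,4): down 1 to (2,4), left 3 to (2,1), down 1 to (3,1), right 1 to (3,2) — 6 moves in all.
Check: all required cells visited; 6 ≤ 6 moves.

(1,4), (2,4), (2,3), (2,2), (2,1), (3,1), (3,2)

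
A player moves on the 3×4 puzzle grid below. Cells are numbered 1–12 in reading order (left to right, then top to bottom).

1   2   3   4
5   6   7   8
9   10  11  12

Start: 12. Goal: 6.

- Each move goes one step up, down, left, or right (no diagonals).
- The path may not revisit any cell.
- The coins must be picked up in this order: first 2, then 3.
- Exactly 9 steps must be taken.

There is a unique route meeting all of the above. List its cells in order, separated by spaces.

12 11 10 9 5 1 2 3 7 6

The waypoints must appear in the order 2, 3, with no cell reused.
Route from 12: 3× left (reaching 9), 2× up (reaching 1), 2× right (reaching 3), down to 7, left to 6 — 9 moves in all.
Check: order respected (2 at step 6, 3 at step 7); 9 moves as required.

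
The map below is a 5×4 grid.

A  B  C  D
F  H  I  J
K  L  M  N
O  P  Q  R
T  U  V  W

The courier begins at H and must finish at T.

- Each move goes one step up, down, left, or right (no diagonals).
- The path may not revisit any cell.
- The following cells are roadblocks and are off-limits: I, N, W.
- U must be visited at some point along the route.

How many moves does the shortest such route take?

Any route passes through U somewhere between H and T. Summing Manhattan distances along the two legs (H → U → T) gives a lower bound of 3 + 1 = 4 moves.
A route of 4 moves achieves this: H → L → P → U → T.
Since 4 matches the lower bound, it is optimal.

4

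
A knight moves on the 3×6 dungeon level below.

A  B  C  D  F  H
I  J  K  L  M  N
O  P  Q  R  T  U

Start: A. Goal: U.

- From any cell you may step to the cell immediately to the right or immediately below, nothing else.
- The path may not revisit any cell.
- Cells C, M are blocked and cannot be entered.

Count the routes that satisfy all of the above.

A right/down-only route from A to U makes exactly 2 down-moves and 5 right-moves in some order.
With no other constraints that would be C(7,2) = 21 routes.
Subtract routes through each blocked cell (inclusion–exclusion for overlaps): − through C: 10 − through M: 10 + through C&M: 6 → 7.
That gives 7 routes.

7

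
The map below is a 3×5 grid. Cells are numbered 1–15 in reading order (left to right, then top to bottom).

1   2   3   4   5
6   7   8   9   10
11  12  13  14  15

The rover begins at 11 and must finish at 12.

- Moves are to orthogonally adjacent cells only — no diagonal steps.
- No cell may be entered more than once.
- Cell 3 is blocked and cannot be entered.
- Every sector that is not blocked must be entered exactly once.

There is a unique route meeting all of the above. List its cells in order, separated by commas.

Need to visit all 14 open cells exactly once, starting at 11 and ending at 12.
Cell 2 has only two open neighbours (7 and 1), so the path must pass straight through it: one of those is the cell it's entered from and the other is where it exits.
Route from 11: up 2 to 1, right 1 to 2, down 1 to 7, right 2 to 9, up 1 to 4, right 1 to 5, down 2 to 15, left 3 to 12 — 13 moves in all.
Check: all 14 open cells covered.

11, 6, 1, 2, 7, 8, 9, 4, 5, 10, 15, 14, 13, 12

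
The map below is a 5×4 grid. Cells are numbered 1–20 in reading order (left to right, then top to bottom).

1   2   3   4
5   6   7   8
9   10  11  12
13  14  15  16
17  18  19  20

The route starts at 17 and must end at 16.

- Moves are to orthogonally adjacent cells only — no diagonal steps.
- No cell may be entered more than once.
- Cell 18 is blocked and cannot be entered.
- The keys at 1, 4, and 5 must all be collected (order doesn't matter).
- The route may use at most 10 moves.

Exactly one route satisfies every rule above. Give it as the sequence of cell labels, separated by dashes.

17 - 13 - 9 - 5 - 1 - 2 - 3 - 4 - 8 - 12 - 16

Any route must reach 1, 4, and 5 and still end at 16 within 10 moves, so the order of the required stops is forced.
Route from 17: up 4 to 1, right 3 to 4, down 3 to 16 — 10 moves in all.
Check: all required cells visited; 10 ≤ 10 moves.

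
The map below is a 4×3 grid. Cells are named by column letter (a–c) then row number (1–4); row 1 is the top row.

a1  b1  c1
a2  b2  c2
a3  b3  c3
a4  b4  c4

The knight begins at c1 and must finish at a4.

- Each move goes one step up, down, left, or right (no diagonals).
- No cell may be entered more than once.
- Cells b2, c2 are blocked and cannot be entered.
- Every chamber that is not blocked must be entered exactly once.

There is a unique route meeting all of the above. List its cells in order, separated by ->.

Need to visit all 10 open cells exactly once, starting at c1 and ending at a4.
Cell c4 has only two open neighbours (c3 and b4), so the path must pass straight through it: one of those is the cell it's entered from and the other is where it exits.
Route from c1: left 2 to a1, down 2 to a3, right 2 to c3, down 1 to c4, left 2 to a4 — 9 moves in all.
Check: all 10 open cells covered.

c1 -> b1 -> a1 -> a2 -> a3 -> b3 -> c3 -> c4 -> b4 -> a4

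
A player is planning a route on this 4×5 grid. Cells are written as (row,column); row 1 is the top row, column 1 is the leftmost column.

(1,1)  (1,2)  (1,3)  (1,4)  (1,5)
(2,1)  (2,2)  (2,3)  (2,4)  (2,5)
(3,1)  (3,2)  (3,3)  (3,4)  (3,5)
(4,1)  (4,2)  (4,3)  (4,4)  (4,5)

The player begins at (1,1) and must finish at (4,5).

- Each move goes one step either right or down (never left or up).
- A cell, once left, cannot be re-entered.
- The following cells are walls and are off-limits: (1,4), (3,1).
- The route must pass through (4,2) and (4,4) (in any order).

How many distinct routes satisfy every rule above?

2

A right/down-only route from (1,1) to (4,5) makes exactly 3 down-moves and 4 right-moves in some order.
With no other constraints that would be C(7,3) = 35 routes.
A monotone route can only reach the required cells in the order (4,2), (4,4), so split there and multiply the segment counts (each segment already excludes blocked cells): (1,1)→(4,2): 2; (4,2)→(4,4): 1; (4,4)→(4,5): 1; product = 2.
That gives 2 routes.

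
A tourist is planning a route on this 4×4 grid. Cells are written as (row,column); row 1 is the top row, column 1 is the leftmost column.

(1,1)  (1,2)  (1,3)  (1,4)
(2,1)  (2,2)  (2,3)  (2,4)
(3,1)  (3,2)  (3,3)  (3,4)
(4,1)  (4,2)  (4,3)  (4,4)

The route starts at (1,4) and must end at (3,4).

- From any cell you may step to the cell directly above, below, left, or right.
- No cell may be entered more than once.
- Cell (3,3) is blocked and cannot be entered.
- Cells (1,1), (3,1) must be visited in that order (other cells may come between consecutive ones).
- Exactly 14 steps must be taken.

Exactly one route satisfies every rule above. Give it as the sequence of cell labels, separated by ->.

The waypoints must appear in the order (1,1), (3,1), with no cell reused.
Route from (1,4): down 1 to (2,4), left 1 to (2,3), up 1 to (1,3), left 2 to (1,1), down 1 to (2,1), right 1 to (2,2), down 1 to (3,2), left 1 to (3,1), down 1 to (4,1), right 3 to (4,4), up 1 to (3,4) — 14 moves in all.
Check: order respected ((1,1) at step 5, (3,1) at step 9); 14 moves as required.

(1,4) -> (2,4) -> (2,3) -> (1,3) -> (1,2) -> (1,1) -> (2,1) -> (2,2) -> (3,2) -> (3,1) -> (4,1) -> (4,2) -> (4,3) -> (4,4) -> (3,4)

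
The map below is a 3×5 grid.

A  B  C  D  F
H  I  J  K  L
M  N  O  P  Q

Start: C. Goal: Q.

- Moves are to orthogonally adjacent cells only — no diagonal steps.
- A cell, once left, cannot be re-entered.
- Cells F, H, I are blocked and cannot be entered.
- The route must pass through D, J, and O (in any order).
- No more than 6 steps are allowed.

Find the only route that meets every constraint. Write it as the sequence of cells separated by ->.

C -> D -> K -> J -> O -> P -> Q

Any route must reach D, J, and O and still end at Q within 6 moves, so the order of the required stops is forced.
Route from C: right 1 to D, down 1 to K, left 1 to J, down 1 to O, right 2 to Q — 6 moves in all.
Check: all required cells visited; 6 ≤ 6 moves.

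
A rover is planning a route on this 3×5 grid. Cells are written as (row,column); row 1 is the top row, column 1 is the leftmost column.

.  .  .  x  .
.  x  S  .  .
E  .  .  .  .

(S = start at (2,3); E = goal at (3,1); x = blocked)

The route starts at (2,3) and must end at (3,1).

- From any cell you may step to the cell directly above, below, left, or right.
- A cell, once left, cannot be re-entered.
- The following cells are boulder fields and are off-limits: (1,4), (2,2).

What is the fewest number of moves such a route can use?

3

The Manhattan distance from (2,3) to (3,1) is |2−3| + |3−1| = 3, so at least 3 moves are needed.
A route of 3 moves achieves this: (2,3) → (3,3) → (3,2) → (3,1).
Since 3 matches the lower bound, it is optimal.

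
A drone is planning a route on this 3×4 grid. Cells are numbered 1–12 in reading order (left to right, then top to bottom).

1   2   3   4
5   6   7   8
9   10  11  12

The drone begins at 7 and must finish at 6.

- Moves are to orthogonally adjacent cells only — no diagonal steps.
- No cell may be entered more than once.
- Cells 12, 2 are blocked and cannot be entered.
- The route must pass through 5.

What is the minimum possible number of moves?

5

Any route passes through 5 somewhere between 7 and 6. Summing Manhattan distances along the two legs (7 → 5 → 6) gives a lower bound of 2 + 1 = 3 moves.
The shortest route satisfying every rule uses 5 moves: 7 → 11 → 10 → 9 → 5 → 6.
The no-revisit rule (legs can't share cells) pushes the minimum above the 3-move bound; an exhaustive check rules out every length from 3 to 4, leaving 5 as the minimum.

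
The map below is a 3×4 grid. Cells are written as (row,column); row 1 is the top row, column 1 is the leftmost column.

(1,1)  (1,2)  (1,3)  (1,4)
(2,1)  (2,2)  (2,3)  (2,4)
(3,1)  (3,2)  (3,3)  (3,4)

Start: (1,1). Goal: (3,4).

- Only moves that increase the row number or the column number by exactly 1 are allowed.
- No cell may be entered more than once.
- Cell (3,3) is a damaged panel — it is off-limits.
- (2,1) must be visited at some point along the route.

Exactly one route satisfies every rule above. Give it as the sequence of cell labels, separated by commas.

Moves only go right or down, so the column and row indices never decrease.
Route from (1,1): down 1 to (2,1), right 3 to (2,4), down 1 to (3,4) — 5 moves in all.
Check: all required cells visited.

(1,1), (2,1), (2,2), (2,3), (2,4), (3,4)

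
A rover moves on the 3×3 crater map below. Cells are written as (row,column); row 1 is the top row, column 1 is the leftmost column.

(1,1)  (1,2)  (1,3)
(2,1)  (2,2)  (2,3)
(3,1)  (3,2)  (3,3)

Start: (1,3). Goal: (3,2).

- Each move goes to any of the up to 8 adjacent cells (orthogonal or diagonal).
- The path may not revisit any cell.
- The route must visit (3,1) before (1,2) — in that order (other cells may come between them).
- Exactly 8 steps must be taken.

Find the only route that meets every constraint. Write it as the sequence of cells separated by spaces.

The waypoints must appear in the order (3,1), (1,2), with no cell reused.
Route from (1,3): down-left 2 to (3,1), up 2 to (1,1), right 1 to (1,2), down-right 1 to (2,3), down 1 to (3,3), left 1 to (3,2) — 8 moves in all.
Check: order respected ((3,1) at step 2, (1,2) at step 5); 8 moves as required.

(1,3) (2,2) (3,1) (2,1) (1,1) (1,2) (2,3) (3,3) (3,2)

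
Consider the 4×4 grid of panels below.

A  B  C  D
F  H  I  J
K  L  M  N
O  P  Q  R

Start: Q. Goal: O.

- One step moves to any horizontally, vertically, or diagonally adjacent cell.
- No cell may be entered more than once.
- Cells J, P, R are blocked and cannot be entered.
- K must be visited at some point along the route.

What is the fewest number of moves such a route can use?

Any route passes through K somewhere between Q and O. Summing Chebyshev distances along the two legs (Q → K → O) gives a lower bound of 2 + 1 = 3 moves.
A route of 3 moves achieves this: Q → L → K → O.
Since 3 matches the lower bound, it is optimal.

3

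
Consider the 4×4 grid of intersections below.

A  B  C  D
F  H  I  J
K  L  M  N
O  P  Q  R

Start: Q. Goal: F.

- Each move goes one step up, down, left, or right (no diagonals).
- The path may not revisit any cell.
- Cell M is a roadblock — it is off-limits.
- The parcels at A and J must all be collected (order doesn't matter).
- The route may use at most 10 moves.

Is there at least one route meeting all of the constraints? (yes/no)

yes

One route that works: Q → R → N → J → D → C → B → A → F.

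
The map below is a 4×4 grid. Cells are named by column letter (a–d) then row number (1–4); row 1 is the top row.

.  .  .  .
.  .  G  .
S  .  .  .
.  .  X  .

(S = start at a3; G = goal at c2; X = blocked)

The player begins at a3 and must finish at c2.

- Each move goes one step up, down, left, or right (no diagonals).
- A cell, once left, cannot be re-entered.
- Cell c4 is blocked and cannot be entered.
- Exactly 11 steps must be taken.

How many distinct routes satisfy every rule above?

7

Need simple routes of exactly 11 moves from a3 to c2 (Manhattan distance 3, so 4 moves are spent on a detour and 4 undoing it).
Enumerating: a3 a2 a1 b1 b2 b3 c3 d3 d2 d1 c1 c2 | a3 a2 a1 b1 c1 d1 d2 d3 c3 b3 b2 c2 | a3 a4 b4 b3 b2 b1 c1 d1 d2 d3 c3 c2 | a3 a4 b4 b3 b2 a2 a1 b1 c1 d1 d2 c2 | a3 a4 b4 b3 c3 d3 d2 d1 c1 b1 b2 c2 | a3 b3 b2 a2 a1 b1 c1 d1 d2 d3 c3 c2 | a3 b3 c3 d3 d2 d1 c1 b1 a1 a2 b2 c2.
That gives 7 routes.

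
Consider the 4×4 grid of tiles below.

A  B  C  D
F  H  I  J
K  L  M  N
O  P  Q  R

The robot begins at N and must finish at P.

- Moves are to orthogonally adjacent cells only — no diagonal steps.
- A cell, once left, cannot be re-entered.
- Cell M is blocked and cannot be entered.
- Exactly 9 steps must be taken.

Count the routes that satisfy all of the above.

Need simple routes of exactly 9 moves from N to P (Manhattan distance 3, so 3 moves are spent on a detour and 3 undoing it).
Branch systematically from the start, pruning whenever the remaining move budget drops below the Manhattan distance to P or differs from it in parity. Every completion starts via J: 17 (no valid completion starts via R).
That gives 17 routes.

17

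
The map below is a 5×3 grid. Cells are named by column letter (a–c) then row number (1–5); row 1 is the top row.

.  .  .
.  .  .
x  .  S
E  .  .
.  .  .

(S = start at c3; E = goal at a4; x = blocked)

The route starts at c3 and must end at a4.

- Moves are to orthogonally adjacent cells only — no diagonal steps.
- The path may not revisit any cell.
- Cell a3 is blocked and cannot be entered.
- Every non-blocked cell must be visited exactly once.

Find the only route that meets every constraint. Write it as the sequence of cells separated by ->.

Need to visit all 14 open cells exactly once, starting at c3 and ending at a4.
Cell a5 has only two open neighbours (a4 and b5), so the path must pass straight through it: one of those is the cell it's entered from and the other is where it exits.
Route from c3: 2× up (reaching c1), 2× left (reaching a1), down to a2, right to b2, 2× down (reaching b4), right to c4, down to c5, 2× left (reaching a5), up to a4 — 13 moves in all.
Check: all 14 open cells covered.

c3 -> c2 -> c1 -> b1 -> a1 -> a2 -> b2 -> b3 -> b4 -> c4 -> c5 -> b5 -> a5 -> a4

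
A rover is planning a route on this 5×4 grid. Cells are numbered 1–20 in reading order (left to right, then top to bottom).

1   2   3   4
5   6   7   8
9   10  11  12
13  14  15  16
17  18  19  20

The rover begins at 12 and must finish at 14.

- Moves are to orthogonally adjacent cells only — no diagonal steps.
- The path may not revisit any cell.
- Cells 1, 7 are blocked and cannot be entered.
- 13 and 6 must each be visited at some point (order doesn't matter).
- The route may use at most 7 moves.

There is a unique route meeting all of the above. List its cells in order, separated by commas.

12, 11, 10, 6, 5, 9, 13, 14

Any route must reach 13 and 6 and still end at 14 within 7 moves, so the order of the required stops is forced.
Route from 12: left 2 to 10, up 1 to 6, left 1 to 5, down 2 to 13, right 1 to 14 — 7 moves in all.
Check: all required cells visited; 7 ≤ 7 moves.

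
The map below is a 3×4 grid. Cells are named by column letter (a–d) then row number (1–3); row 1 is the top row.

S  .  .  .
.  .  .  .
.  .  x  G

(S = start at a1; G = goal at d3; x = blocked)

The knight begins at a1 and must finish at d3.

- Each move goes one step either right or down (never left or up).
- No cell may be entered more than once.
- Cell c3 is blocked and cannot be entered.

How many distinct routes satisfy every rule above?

4

A right/down-only route from a1 to d3 makes exactly 2 down-moves and 3 right-moves in some order.
With no other constraints that would be C(5,2) = 10 routes.
Subtract routes through each blocked cell (inclusion–exclusion for overlaps): − through c3: 6 → 4.
That gives 4 routes.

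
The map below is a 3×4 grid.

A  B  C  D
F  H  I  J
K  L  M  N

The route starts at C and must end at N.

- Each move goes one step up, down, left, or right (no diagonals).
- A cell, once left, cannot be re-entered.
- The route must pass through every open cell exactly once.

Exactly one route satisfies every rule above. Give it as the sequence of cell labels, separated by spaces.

Need to visit all 12 open cells exactly once, starting at C and ending at N.
Cell A has only two open neighbours (F and B), so the path must pass straight through it: one of those is the cell it's entered from and the other is where it exits.
Route from C: right 1 to D, down 1 to J, left 2 to H, up 1 to B, left 1 to A, down 2 to K, right 3 to N — 11 moves in all.
Check: all 12 open cells covered.

C D J I H B A F K L M N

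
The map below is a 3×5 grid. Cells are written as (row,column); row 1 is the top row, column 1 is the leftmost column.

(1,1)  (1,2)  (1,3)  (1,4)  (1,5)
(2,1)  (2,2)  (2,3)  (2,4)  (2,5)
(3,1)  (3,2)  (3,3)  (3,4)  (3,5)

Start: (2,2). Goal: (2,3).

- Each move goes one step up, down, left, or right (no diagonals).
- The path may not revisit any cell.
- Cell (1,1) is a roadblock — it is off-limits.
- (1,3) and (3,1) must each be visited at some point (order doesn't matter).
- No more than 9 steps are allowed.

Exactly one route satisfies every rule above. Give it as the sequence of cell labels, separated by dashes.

(2,2) - (2,1) - (3,1) - (3,2) - (3,3) - (3,4) - (2,4) - (1,4) - (1,3) - (2,3)

The 9-move cap with required stops at (1,3), (3,1) leaves no slack for detours.
Route from (2,2): left to (2,1), down to (3,1), 3× right (reaching (3,4)), 2× up (reaching (1,4)), left to (1,3), down to (2,3) — 9 moves in all.
Check: all required cells visited; 9 ≤ 9 moves.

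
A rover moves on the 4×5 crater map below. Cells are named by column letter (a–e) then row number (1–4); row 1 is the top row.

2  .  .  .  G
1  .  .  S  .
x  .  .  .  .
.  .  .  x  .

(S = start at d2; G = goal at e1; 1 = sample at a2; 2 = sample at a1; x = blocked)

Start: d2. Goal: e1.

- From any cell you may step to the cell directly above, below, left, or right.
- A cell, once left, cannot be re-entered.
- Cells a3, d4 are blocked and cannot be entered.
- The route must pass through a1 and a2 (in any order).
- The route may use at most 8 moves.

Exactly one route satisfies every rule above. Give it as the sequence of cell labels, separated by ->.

d2 -> c2 -> b2 -> a2 -> a1 -> b1 -> c1 -> d1 -> e1

The 8-move cap with required stops at a1, a2 leaves no slack for detours.
Route from d2: 3× left (reaching a2), up to a1, 4× right (reaching e1) — 8 moves in all.
Check: all required cells visited; 8 ≤ 8 moves.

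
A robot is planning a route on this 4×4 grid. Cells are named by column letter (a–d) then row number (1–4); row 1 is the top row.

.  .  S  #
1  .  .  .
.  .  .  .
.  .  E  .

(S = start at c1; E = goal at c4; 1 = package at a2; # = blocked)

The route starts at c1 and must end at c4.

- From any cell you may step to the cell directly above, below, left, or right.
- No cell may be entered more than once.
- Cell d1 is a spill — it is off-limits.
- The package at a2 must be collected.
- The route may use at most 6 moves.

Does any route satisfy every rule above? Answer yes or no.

Even ignoring the no-revisit rule, getting from c1 to c4 via a2 needs at least 3 + 4 = 7 moves (Manhattan distance per leg), which exceeds the 6-move limit.

no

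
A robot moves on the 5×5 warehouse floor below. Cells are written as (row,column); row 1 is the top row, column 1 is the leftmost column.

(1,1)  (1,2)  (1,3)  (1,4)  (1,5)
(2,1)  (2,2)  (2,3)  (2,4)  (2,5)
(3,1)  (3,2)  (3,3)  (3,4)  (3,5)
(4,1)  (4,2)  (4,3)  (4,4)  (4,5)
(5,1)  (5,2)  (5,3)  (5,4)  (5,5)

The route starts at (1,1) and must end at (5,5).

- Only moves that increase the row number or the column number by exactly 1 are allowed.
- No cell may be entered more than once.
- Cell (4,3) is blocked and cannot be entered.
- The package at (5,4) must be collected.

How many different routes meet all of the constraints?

A right/down-only route from (1,1) to (5,5) makes exactly 4 down-moves and 4 right-moves in some order.
With no other constraints that would be C(8,4) = 70 routes.
Split at (5,4) and multiply the segment counts (each segment already excludes blocked cells): (1,1)→(5,4): 15; (5,4)→(5,5): 1; product = 15.
That gives 15 routes.

15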